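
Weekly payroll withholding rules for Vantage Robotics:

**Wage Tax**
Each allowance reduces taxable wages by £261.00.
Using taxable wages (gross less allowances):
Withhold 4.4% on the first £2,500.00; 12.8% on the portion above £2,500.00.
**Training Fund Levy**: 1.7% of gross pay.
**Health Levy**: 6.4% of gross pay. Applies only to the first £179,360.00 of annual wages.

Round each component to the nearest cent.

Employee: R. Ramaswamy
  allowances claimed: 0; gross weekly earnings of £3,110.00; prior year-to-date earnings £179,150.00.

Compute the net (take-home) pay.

£2,855.61

Wage Tax: taxable = £3,110.00
  £110.00 + 12.8% × (£3,110.00 − £2,500.00) = £110.00 + 12.8% × £610.00 = £188.08
Training Fund Levy: 1.7% × £3,110.00 = £52.87
Health Levy: cap £179,360.00 − YTD £179,150.00 = £210.00 subject; 6.4% × £210.00 = £13.44
Total withheld: £188.08 + £52.87 + £13.44 = £254.39
Net pay: £3,110.00 − £254.39 = £2,855.61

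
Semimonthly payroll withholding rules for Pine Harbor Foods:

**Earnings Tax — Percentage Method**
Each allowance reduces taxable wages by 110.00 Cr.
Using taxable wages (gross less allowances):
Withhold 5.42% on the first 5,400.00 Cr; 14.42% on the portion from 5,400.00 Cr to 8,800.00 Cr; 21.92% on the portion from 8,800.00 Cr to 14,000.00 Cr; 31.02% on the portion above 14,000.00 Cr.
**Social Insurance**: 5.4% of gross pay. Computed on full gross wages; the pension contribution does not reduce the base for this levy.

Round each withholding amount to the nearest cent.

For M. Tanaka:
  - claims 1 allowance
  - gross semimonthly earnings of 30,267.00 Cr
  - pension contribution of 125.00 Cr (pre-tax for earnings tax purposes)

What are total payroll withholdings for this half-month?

8,530.35 Cr

Earnings Tax: taxable = 30,267.00 Cr − 125.00 Cr − 1×110.00 Cr = 30,032.00 Cr
  1,922.80 Cr + 31.02% × (30,032.00 Cr − 14,000.00 Cr) = 1,922.80 Cr + 31.02% × 16,032.00 Cr = 6,895.93 Cr
Social Insurance: 5.4% × 30,267.00 Cr = 1,634.42 Cr
Total: 6,895.93 Cr + 1,634.42 Cr = 8,530.35 Cr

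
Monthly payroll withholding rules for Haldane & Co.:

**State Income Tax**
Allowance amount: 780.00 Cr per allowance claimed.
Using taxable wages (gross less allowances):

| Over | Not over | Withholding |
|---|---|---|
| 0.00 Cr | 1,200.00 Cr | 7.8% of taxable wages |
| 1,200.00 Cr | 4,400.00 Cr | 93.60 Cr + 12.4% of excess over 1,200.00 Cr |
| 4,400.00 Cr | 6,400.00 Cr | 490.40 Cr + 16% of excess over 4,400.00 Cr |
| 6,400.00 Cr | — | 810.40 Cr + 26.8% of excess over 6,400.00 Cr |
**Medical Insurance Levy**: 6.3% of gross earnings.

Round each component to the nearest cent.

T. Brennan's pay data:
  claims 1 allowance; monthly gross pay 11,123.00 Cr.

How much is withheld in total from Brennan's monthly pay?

2,567.87 Cr

State Income Tax: taxable = 11,123.00 Cr − 1×780.00 Cr = 10,343.00 Cr
  810.40 Cr + 26.8% × (10,343.00 Cr − 6,400.00 Cr) = 810.40 Cr + 26.8% × 3,943.00 Cr = 1,867.12 Cr
Medical Insurance Levy: 6.3% × 11,123.00 Cr = 700.75 Cr
Total: 1,867.12 Cr + 700.75 Cr = 2,567.87 Cr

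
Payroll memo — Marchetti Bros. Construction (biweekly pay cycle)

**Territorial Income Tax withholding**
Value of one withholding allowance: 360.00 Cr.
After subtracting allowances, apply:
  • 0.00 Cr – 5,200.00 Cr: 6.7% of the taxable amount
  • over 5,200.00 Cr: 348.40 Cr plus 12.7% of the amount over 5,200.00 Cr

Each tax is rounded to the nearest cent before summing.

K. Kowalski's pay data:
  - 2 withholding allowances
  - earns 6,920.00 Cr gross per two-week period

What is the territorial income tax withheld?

Territorial Income Tax: taxable = 6,920.00 Cr − 2×360.00 Cr = 6,200.00 Cr
  348.40 Cr + 12.7% × (6,200.00 Cr − 5,200.00 Cr) = 348.40 Cr + 12.7% × 1,000.00 Cr = 475.40 Cr

475.40 Cr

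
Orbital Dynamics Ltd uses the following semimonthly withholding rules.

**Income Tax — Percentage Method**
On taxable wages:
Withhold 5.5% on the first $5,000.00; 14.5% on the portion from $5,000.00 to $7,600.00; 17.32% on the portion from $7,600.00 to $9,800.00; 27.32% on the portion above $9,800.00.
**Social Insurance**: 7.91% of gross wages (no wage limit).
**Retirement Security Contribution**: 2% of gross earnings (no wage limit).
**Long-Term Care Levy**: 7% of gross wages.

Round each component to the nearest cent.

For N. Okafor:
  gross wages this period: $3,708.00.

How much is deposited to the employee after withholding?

$2,877.04

Income Tax: taxable = $3,708.00
  5.5% × $3,708.00 = $203.94
Social Insurance: 7.91% × $3,708.00 = $293.30
Retirement Security Contribution: 2% × $3,708.00 = $74.16
Long-Term Care Levy: 7% × $3,708.00 = $259.56
Total withheld: $203.94 + $293.30 + $74.16 + $259.56 = $830.96
Net pay: $3,708.00 − $830.96 = $2,877.04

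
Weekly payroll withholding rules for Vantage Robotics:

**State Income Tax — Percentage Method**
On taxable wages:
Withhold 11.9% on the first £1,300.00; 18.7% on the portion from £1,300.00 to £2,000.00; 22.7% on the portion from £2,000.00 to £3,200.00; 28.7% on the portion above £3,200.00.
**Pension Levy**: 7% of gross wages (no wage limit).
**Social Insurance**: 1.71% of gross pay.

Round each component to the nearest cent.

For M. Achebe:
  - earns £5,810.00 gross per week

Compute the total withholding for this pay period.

£1,813.12

State Income Tax: taxable = £5,810.00
  £558.00 + 28.7% × (£5,810.00 − £3,200.00) = £558.00 + 28.7% × £2,610.00 = £1,307.07
Pension Levy: 7% × £5,810.00 = £406.70
Social Insurance: 1.71% × £5,810.00 = £99.35
Total: £1,307.07 + £406.70 + £99.35 = £1,813.12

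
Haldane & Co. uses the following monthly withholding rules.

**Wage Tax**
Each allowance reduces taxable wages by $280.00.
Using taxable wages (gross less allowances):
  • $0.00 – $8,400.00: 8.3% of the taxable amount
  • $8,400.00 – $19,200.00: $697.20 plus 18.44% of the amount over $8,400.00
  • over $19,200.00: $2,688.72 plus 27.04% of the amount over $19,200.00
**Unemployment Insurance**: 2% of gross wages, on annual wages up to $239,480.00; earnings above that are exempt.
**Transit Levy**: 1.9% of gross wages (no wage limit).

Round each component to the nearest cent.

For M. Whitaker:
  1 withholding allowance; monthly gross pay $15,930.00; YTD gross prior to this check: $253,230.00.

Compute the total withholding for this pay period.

Wage Tax: taxable = $15,930.00 − 1×$280.00 = $15,650.00
  $697.20 + 18.44% × ($15,650.00 − $8,400.00) = $697.20 + 18.44% × $7,250.00 = $2,034.10
Unemployment Insurance: YTD $253,230.00 ≥ cap $239,480.00 → $0.00
Transit Levy: 1.9% × $15,930.00 = $302.67
Total: $2,034.10 + $0.00 + $302.67 = $2,336.77

$2,336.77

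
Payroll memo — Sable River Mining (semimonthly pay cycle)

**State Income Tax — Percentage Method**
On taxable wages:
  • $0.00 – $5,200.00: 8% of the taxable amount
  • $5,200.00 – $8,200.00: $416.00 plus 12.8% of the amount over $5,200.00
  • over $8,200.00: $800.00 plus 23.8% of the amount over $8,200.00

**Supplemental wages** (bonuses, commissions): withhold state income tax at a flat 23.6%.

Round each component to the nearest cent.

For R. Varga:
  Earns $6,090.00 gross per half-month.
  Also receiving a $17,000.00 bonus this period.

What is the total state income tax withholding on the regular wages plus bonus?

State Income Tax: taxable = $6,090.00
  $416.00 + 12.8% × ($6,090.00 − $5,200.00) = $416.00 + 12.8% × $890.00 = $529.92
Supplemental (23.6% flat on bonus): 23.6% × $17,000.00 = $4,012.00
Total state income tax: $529.92 + $4,012.00 = $4,541.92

$4,541.92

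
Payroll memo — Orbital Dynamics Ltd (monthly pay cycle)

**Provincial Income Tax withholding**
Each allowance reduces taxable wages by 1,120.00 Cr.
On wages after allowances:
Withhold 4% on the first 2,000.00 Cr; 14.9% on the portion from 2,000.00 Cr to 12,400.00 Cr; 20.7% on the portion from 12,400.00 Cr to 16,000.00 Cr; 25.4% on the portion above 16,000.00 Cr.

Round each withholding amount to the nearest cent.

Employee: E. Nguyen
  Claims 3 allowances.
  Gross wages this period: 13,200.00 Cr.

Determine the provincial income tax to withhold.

Provincial Income Tax: taxable = 13,200.00 Cr − 3×1,120.00 Cr = 9,840.00 Cr
  80.00 Cr + 14.9% × (9,840.00 Cr − 2,000.00 Cr) = 80.00 Cr + 14.9% × 7,840.00 Cr = 1,248.16 Cr

1,248.16 Cr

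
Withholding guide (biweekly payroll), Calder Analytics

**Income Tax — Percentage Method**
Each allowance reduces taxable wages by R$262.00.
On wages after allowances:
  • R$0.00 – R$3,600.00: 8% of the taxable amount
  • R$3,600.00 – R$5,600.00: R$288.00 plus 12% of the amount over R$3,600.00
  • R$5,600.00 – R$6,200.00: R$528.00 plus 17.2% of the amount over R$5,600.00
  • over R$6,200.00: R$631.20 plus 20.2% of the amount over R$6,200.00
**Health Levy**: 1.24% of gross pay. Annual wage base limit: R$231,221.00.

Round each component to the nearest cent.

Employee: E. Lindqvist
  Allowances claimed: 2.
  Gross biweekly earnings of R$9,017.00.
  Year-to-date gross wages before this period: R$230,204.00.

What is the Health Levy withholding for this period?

R$12.61

Health Levy: cap R$231,221.00 − YTD R$230,204.00 = R$1,017.00 subject; 1.24% × R$1,017.00 = R$12.61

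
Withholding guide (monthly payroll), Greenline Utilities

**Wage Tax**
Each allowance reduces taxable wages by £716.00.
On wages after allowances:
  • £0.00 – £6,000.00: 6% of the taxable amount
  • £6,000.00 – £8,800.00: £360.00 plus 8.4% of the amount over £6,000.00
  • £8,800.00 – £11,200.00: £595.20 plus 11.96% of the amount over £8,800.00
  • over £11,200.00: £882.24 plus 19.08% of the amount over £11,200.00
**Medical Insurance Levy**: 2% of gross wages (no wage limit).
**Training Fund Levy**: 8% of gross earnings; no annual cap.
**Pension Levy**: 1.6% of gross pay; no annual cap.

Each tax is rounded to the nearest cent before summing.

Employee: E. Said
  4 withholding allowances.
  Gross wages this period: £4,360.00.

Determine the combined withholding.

Wage Tax: taxable = £4,360.00 − 4×£716.00 = £1,496.00
  6% × £1,496.00 = £89.76
Medical Insurance Levy: 2% × £4,360.00 = £87.20
Training Fund Levy: 8% × £4,360.00 = £348.80
Pension Levy: 1.6% × £4,360.00 = £69.76
Total: £89.76 + £87.20 + £348.80 + £69.76 = £595.52

£595.52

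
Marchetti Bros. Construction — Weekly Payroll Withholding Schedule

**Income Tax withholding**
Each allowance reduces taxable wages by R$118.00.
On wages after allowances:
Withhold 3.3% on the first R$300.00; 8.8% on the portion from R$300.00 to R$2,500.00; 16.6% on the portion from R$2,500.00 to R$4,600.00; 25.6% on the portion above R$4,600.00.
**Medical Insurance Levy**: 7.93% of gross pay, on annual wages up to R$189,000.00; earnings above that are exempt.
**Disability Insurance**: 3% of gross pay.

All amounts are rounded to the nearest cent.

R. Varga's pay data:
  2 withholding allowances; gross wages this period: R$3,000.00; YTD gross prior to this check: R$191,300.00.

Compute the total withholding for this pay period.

R$337.32

Income Tax: taxable = R$3,000.00 − 2×R$118.00 = R$2,764.00
  R$203.50 + 16.6% × (R$2,764.00 − R$2,500.00) = R$203.50 + 16.6% × R$264.00 = R$247.32
Medical Insurance Levy: YTD R$191,300.00 ≥ cap R$189,000.00 → R$0.00
Disability Insurance: 3% × R$3,000.00 = R$90.00
Total: R$247.32 + R$0.00 + R$90.00 = R$337.32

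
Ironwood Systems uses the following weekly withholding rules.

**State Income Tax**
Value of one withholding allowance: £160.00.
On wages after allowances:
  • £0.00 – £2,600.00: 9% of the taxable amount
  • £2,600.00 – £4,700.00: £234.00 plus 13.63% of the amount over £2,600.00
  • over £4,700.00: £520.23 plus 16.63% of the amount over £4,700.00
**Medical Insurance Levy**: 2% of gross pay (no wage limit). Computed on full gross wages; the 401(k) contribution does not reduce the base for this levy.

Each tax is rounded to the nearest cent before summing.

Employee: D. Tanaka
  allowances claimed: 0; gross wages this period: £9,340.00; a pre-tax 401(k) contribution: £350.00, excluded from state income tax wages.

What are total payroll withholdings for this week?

£1,420.46

State Income Tax: taxable = £9,340.00 − £350.00 = £8,990.00
  £520.23 + 16.63% × (£8,990.00 − £4,700.00) = £520.23 + 16.63% × £4,290.00 = £1,233.66
Medical Insurance Levy: 2% × £9,340.00 = £186.80
Total: £1,233.66 + £186.80 = £1,420.46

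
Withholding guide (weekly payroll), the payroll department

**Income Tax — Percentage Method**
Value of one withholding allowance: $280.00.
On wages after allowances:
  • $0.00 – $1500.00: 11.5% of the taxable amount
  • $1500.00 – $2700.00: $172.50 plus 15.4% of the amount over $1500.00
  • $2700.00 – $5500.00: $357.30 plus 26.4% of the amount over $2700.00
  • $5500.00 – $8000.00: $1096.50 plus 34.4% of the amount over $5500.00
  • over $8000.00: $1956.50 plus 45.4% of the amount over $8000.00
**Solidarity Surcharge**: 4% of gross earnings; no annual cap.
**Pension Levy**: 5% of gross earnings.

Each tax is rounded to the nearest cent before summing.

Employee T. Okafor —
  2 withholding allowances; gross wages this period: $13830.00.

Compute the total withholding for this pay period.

Income Tax: taxable = $13830.00 − 2×$280.00 = $13270.00
  $1956.50 + 45.4% × ($13270.00 − $8000.00) = $1956.50 + 45.4% × $5270.00 = $4349.08
Solidarity Surcharge: 4% × $13830.00 = $553.20
Pension Levy: 5% × $13830.00 = $691.50
Total: $4349.08 + $553.20 + $691.50 = $5593.78

$5593.78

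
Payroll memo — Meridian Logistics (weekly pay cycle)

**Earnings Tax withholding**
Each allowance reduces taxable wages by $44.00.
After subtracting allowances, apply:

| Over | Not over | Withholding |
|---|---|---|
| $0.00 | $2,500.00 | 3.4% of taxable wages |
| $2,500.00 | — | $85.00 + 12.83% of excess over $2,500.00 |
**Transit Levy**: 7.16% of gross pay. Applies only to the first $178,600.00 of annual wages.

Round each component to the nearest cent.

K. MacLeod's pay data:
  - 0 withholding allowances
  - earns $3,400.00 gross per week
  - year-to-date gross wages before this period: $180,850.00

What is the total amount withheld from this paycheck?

Earnings Tax: taxable = $3,400.00
  $85.00 + 12.83% × ($3,400.00 − $2,500.00) = $85.00 + 12.83% × $900.00 = $200.47
Transit Levy: YTD $180,850.00 ≥ cap $178,600.00 → $0.00
Total: $200.47 + $0.00 = $200.47

$200.47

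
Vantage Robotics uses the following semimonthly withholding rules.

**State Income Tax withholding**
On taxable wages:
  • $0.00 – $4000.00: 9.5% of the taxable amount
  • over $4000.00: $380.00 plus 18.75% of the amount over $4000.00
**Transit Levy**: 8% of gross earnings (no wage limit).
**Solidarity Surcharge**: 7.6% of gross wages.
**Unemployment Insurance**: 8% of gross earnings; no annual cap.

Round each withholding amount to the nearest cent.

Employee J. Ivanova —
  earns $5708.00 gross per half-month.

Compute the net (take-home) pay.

State Income Tax: taxable = $5708.00
  $380.00 + 18.75% × ($5708.00 − $4000.00) = $380.00 + 18.75% × $1708.00 = $700.25
Transit Levy: 8% × $5708.00 = $456.64
Solidarity Surcharge: 7.6% × $5708.00 = $433.81
Unemployment Insurance: 8% × $5708.00 = $456.64
Total withheld: $700.25 + $456.64 + $433.81 + $456.64 = $2047.34
Net pay: $5708.00 − $2047.34 = $3660.66

$3660.66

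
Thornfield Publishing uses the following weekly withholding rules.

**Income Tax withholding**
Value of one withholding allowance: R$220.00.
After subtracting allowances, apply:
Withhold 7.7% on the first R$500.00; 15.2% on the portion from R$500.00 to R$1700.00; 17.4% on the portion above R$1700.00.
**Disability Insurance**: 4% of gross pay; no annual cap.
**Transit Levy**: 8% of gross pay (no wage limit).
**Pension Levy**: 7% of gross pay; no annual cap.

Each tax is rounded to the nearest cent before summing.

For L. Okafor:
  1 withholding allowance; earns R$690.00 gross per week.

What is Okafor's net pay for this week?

R$522.71

Income Tax: taxable = R$690.00 − 1×R$220.00 = R$470.00
  7.7% × R$470.00 = R$36.19
Disability Insurance: 4% × R$690.00 = R$27.60
Transit Levy: 8% × R$690.00 = R$55.20
Pension Levy: 7% × R$690.00 = R$48.30
Total withheld: R$36.19 + R$27.60 + R$55.20 + R$48.30 = R$167.29
Net pay: R$690.00 − R$167.29 = R$522.71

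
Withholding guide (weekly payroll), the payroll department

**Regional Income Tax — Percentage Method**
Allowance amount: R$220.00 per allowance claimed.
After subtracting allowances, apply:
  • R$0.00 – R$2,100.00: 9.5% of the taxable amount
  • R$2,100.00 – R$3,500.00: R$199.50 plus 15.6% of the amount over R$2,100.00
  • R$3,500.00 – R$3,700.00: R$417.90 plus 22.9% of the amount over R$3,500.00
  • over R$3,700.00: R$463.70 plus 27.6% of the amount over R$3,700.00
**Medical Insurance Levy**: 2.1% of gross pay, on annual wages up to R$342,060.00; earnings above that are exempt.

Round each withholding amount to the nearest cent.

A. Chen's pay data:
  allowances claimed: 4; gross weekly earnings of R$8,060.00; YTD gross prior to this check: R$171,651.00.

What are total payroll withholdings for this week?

R$1,593.44

Regional Income Tax: taxable = R$8,060.00 − 4×R$220.00 = R$7,180.00
  R$463.70 + 27.6% × (R$7,180.00 − R$3,700.00) = R$463.70 + 27.6% × R$3,480.00 = R$1,424.18
Medical Insurance Levy: 2.1% × R$8,060.00 = R$169.26
Total: R$1,424.18 + R$169.26 = R$1,593.44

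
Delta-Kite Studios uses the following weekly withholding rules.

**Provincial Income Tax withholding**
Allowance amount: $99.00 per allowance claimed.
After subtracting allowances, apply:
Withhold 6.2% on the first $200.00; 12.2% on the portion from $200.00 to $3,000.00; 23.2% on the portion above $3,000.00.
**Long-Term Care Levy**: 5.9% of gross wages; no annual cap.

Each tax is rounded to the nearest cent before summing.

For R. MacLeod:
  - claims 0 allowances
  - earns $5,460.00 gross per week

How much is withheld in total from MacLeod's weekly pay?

$1,246.86

Provincial Income Tax: taxable = $5,460.00
  $354.00 + 23.2% × ($5,460.00 − $3,000.00) = $354.00 + 23.2% × $2,460.00 = $924.72
Long-Term Care Levy: 5.9% × $5,460.00 = $322.14
Total: $924.72 + $322.14 = $1,246.86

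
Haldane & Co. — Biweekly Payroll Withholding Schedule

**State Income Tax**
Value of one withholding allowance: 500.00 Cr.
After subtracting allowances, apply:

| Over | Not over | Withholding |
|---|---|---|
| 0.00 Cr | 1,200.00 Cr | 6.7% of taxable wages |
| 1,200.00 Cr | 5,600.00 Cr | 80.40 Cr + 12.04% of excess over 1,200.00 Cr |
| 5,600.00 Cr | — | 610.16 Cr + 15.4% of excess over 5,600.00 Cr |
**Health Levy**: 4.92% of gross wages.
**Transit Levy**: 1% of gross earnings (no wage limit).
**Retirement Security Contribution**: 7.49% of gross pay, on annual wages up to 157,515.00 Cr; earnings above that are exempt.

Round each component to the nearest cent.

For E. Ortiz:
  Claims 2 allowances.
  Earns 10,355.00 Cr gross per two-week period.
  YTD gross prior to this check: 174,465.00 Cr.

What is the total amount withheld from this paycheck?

State Income Tax: taxable = 10,355.00 Cr − 2×500.00 Cr = 9,355.00 Cr
  610.16 Cr + 15.4% × (9,355.00 Cr − 5,600.00 Cr) = 610.16 Cr + 15.4% × 3,755.00 Cr = 1,188.43 Cr
Health Levy: 4.92% × 10,355.00 Cr = 509.47 Cr
Transit Levy: 1% × 10,355.00 Cr = 103.55 Cr
Retirement Security Contribution: YTD 174,465.00 Cr ≥ cap 157,515.00 Cr → 0.00 Cr
Total: 1,188.43 Cr + 509.47 Cr + 103.55 Cr + 0.00 Cr = 1,801.45 Cr

1,801.45 Cr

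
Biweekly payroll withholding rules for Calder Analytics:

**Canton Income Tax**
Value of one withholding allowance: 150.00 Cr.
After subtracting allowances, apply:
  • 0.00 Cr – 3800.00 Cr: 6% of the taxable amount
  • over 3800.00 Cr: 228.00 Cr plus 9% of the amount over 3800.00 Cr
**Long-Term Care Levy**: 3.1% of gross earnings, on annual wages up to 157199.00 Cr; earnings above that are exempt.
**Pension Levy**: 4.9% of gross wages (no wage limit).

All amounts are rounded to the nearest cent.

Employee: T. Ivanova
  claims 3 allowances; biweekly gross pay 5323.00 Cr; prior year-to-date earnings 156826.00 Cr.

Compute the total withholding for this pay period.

Canton Income Tax: taxable = 5323.00 Cr − 3×150.00 Cr = 4873.00 Cr
  228.00 Cr + 9% × (4873.00 Cr − 3800.00 Cr) = 228.00 Cr + 9% × 1073.00 Cr = 324.57 Cr
Long-Term Care Levy: cap 157199.00 Cr − YTD 156826.00 Cr = 373.00 Cr subject; 3.1% × 373.00 Cr = 11.56 Cr
Pension Levy: 4.9% × 5323.00 Cr = 260.83 Cr
Total: 324.57 Cr + 11.56 Cr + 260.83 Cr = 596.96 Cr

596.96 Cr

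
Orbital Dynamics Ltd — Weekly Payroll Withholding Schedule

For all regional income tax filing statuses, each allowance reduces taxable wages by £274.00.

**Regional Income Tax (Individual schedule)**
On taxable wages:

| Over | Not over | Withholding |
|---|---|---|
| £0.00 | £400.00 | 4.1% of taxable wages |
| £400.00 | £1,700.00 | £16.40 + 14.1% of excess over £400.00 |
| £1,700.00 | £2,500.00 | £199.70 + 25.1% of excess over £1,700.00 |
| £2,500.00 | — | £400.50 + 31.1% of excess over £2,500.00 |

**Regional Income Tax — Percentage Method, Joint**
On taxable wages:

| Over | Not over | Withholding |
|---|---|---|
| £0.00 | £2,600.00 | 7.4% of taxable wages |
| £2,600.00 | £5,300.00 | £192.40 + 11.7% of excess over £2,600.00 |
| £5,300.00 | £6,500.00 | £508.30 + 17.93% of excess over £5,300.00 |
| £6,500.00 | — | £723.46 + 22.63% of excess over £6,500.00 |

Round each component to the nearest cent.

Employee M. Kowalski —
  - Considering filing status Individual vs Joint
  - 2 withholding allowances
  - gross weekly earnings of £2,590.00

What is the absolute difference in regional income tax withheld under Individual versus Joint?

£134.43

Regional Income Tax (Individual): taxable = £2,590.00 − 2×£274.00 = £2,042.00
  £199.70 + 25.1% × (£2,042.00 − £1,700.00) = £199.70 + 25.1% × £342.00 = £285.54
Regional Income Tax (Joint): taxable = £2,590.00 − 2×£274.00 = £2,042.00
  7.4% × £2,042.00 = £151.11
Difference: |£285.54 − £151.11| = £134.43 (higher under Individual)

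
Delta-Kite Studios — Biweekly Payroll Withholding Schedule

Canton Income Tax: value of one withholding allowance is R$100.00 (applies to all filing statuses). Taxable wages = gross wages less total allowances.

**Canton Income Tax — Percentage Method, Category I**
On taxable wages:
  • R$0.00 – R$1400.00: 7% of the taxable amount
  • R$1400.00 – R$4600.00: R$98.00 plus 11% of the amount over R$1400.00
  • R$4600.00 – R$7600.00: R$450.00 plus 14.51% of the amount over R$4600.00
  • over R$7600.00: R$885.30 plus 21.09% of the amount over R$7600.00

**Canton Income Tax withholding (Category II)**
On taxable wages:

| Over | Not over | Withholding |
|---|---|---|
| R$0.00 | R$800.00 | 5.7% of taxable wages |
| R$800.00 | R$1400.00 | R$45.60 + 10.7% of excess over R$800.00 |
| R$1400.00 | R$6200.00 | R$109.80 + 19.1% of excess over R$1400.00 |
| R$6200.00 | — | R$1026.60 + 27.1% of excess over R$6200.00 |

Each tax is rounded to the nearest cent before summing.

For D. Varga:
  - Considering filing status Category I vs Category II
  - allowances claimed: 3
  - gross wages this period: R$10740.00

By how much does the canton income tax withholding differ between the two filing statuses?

R$691.38

Canton Income Tax (Category I): taxable = R$10740.00 − 3×R$100.00 = R$10440.00
  R$885.30 + 21.09% × (R$10440.00 − R$7600.00) = R$885.30 + 21.09% × R$2840.00 = R$1484.26
Canton Income Tax (Category II): taxable = R$10740.00 − 3×R$100.00 = R$10440.00
  R$1026.60 + 27.1% × (R$10440.00 − R$6200.00) = R$1026.60 + 27.1% × R$4240.00 = R$2175.64
Difference: |R$1484.26 − R$2175.64| = R$691.38 (higher under Category II)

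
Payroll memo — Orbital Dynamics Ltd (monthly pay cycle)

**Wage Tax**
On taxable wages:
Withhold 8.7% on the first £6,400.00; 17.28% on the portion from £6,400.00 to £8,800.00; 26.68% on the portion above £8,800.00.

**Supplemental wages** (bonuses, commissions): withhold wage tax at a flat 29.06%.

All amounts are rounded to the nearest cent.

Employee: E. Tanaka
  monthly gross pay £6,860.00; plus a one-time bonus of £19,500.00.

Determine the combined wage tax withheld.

£6,302.99

Wage Tax: taxable = £6,860.00
  £556.80 + 17.28% × (£6,860.00 − £6,400.00) = £556.80 + 17.28% × £460.00 = £636.29
Supplemental (29.06% flat on bonus): 29.06% × £19,500.00 = £5,666.70
Total wage tax: £636.29 + £5,666.70 = £6,302.99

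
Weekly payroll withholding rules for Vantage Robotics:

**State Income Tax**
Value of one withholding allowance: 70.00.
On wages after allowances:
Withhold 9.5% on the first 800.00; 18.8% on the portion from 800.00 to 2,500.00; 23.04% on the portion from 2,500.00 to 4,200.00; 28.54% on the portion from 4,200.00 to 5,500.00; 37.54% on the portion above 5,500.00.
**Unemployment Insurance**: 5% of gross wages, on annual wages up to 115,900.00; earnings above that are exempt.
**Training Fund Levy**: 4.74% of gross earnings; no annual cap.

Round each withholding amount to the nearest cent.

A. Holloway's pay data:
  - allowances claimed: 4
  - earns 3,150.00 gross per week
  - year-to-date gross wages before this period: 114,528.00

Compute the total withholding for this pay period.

698.76

State Income Tax: taxable = 3,150.00 − 4×70.00 = 2,870.00
  395.60 + 23.04% × (2,870.00 − 2,500.00) = 395.60 + 23.04% × 370.00 = 480.85
Unemployment Insurance: cap 115,900.00 − YTD 114,528.00 = 1,372.00 subject; 5% × 1,372.00 = 68.60
Training Fund Levy: 4.74% × 3,150.00 = 149.31
Total: 480.85 + 68.60 + 149.31 = 698.76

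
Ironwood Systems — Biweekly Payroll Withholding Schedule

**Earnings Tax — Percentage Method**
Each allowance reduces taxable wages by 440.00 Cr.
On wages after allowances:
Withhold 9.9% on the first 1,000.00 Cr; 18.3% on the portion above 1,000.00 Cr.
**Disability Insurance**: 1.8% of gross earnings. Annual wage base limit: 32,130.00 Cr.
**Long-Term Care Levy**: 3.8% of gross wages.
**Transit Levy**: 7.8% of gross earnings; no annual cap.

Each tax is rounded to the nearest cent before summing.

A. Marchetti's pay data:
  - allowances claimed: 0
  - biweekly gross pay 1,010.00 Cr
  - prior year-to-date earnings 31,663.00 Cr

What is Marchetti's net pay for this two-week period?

783.60 Cr

Earnings Tax: taxable = 1,010.00 Cr
  99.00 Cr + 18.3% × (1,010.00 Cr − 1,000.00 Cr) = 99.00 Cr + 18.3% × 10.00 Cr = 100.83 Cr
Disability Insurance: cap 32,130.00 Cr − YTD 31,663.00 Cr = 467.00 Cr subject; 1.8% × 467.00 Cr = 8.41 Cr
Long-Term Care Levy: 3.8% × 1,010.00 Cr = 38.38 Cr
Transit Levy: 7.8% × 1,010.00 Cr = 78.78 Cr
Total withheld: 100.83 Cr + 8.41 Cr + 38.38 Cr + 78.78 Cr = 226.40 Cr
Net pay: 1,010.00 Cr − 226.40 Cr = 783.60 Cr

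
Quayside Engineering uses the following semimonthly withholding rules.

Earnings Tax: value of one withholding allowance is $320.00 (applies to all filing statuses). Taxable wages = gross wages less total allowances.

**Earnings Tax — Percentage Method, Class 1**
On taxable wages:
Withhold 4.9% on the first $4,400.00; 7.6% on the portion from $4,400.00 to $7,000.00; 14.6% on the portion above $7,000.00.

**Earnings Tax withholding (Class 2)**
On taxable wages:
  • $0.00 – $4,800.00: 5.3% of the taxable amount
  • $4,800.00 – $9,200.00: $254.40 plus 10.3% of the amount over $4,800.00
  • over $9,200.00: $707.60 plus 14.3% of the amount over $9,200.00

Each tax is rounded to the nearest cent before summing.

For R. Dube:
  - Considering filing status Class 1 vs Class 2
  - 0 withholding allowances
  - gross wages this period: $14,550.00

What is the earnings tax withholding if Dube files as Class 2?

$1,472.65

Earnings Tax (Class 2): taxable = $14,550.00
  $707.60 + 14.3% × ($14,550.00 − $9,200.00) = $707.60 + 14.3% × $5,350.00 = $1,472.65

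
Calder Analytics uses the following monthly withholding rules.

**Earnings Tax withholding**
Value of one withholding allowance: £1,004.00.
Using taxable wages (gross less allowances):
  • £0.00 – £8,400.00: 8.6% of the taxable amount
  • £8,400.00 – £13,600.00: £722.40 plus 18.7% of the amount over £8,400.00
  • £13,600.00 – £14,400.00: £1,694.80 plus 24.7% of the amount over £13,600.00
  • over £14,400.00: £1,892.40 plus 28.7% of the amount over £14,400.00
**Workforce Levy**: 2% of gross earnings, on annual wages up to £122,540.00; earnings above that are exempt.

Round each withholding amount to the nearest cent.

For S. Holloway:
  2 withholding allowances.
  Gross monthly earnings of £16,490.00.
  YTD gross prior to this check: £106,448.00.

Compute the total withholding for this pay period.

£2,237.77

Earnings Tax: taxable = £16,490.00 − 2×£1,004.00 = £14,482.00
  £1,892.40 + 28.7% × (£14,482.00 − £14,400.00) = £1,892.40 + 28.7% × £82.00 = £1,915.93
Workforce Levy: cap £122,540.00 − YTD £106,448.00 = £16,092.00 subject; 2% × £16,092.00 = £321.84
Total: £1,915.93 + £321.84 = £2,237.77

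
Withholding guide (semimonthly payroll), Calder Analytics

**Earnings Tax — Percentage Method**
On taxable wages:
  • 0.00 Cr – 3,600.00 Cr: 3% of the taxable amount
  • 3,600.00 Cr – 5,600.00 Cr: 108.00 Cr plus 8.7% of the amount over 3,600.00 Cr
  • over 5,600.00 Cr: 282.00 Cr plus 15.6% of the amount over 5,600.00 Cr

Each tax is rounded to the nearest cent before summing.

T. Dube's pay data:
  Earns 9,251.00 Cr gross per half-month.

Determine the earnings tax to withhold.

Earnings Tax: taxable = 9,251.00 Cr
  282.00 Cr + 15.6% × (9,251.00 Cr − 5,600.00 Cr) = 282.00 Cr + 15.6% × 3,651.00 Cr = 851.56 Cr

851.56 Cr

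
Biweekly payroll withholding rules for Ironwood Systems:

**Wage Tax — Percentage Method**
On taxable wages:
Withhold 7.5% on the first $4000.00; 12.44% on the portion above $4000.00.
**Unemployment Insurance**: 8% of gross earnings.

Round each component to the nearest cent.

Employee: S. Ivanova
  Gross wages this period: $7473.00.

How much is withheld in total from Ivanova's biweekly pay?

$1329.88

Wage Tax: taxable = $7473.00
  $300.00 + 12.44% × ($7473.00 − $4000.00) = $300.00 + 12.44% × $3473.00 = $732.04
Unemployment Insurance: 8% × $7473.00 = $597.84
Total: $732.04 + $597.84 = $1329.88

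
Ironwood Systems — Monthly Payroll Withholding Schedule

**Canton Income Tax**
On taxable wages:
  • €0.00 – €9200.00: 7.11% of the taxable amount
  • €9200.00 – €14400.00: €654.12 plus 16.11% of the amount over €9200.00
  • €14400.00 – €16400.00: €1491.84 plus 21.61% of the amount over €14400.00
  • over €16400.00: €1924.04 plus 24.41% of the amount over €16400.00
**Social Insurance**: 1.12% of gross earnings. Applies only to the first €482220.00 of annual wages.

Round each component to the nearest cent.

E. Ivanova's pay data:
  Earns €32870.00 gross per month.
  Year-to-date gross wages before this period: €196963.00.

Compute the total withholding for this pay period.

€6312.51

Canton Income Tax: taxable = €32870.00
  €1924.04 + 24.41% × (€32870.00 − €16400.00) = €1924.04 + 24.41% × €16470.00 = €5944.37
Social Insurance: 1.12% × €32870.00 = €368.14
Total: €5944.37 + €368.14 = €6312.51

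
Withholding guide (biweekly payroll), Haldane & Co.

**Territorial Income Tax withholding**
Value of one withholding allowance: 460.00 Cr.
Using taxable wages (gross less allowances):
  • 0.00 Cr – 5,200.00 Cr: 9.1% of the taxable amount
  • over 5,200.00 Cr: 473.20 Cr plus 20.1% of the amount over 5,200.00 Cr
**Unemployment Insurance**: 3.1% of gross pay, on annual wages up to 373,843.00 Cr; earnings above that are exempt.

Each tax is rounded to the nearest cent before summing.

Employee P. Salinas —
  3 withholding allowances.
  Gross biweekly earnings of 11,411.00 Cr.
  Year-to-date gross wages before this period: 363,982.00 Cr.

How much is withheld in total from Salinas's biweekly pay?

1,749.92 Cr

Territorial Income Tax: taxable = 11,411.00 Cr − 3×460.00 Cr = 10,031.00 Cr
  473.20 Cr + 20.1% × (10,031.00 Cr − 5,200.00 Cr) = 473.20 Cr + 20.1% × 4,831.00 Cr = 1,444.23 Cr
Unemployment Insurance: cap 373,843.00 Cr − YTD 363,982.00 Cr = 9,861.00 Cr subject; 3.1% × 9,861.00 Cr = 305.69 Cr
Total: 1,444.23 Cr + 305.69 Cr = 1,749.92 Cr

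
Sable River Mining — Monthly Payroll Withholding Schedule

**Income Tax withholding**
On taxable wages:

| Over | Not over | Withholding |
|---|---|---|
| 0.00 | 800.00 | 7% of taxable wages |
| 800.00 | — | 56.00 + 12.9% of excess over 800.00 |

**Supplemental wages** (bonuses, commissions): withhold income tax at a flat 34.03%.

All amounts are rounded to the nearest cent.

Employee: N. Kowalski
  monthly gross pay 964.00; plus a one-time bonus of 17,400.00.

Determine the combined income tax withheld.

Income Tax: taxable = 964.00
  56.00 + 12.9% × (964.00 − 800.00) = 56.00 + 12.9% × 164.00 = 77.16
Supplemental (34.03% flat on bonus): 34.03% × 17,400.00 = 5,921.22
Total income tax: 77.16 + 5,921.22 = 5,998.38

5,998.38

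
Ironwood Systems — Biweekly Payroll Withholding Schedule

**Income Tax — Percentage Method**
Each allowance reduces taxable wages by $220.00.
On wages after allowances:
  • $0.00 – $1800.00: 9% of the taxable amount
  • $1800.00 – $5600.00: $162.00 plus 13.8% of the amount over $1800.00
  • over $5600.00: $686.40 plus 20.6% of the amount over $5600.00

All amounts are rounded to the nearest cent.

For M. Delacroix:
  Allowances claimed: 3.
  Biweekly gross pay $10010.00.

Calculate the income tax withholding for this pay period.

Income Tax: taxable = $10010.00 − 3×$220.00 = $9350.00
  $686.40 + 20.6% × ($9350.00 − $5600.00) = $686.40 + 20.6% × $3750.00 = $1458.90

$1458.90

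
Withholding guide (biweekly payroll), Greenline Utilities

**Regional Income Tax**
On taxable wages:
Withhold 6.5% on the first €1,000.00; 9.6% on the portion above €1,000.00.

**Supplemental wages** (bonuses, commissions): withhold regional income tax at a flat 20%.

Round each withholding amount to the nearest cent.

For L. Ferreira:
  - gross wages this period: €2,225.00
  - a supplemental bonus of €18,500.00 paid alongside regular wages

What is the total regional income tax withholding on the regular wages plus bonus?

Regional Income Tax: taxable = €2,225.00
  €65.00 + 9.6% × (€2,225.00 − €1,000.00) = €65.00 + 9.6% × €1,225.00 = €182.60
Supplemental (20% flat on bonus): 20% × €18,500.00 = €3,700.00
Total regional income tax: €182.60 + €3,700.00 = €3,882.60

€3,882.60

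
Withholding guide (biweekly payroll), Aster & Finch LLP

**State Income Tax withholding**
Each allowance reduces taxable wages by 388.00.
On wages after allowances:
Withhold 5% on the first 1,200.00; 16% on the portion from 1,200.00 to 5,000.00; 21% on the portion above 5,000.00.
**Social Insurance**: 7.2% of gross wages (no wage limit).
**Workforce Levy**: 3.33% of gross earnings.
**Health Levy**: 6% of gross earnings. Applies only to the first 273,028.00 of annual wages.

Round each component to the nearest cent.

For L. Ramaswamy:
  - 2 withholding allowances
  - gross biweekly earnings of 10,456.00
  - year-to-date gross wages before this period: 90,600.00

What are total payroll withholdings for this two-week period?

State Income Tax: taxable = 10,456.00 − 2×388.00 = 9,680.00
  668.00 + 21% × (9,680.00 − 5,000.00) = 668.00 + 21% × 4,680.00 = 1,650.80
Social Insurance: 7.2% × 10,456.00 = 752.83
Workforce Levy: 3.33% × 10,456.00 = 348.18
Health Levy: 6% × 10,456.00 = 627.36
Total: 1,650.80 + 752.83 + 348.18 + 627.36 = 3,379.17

3,379.17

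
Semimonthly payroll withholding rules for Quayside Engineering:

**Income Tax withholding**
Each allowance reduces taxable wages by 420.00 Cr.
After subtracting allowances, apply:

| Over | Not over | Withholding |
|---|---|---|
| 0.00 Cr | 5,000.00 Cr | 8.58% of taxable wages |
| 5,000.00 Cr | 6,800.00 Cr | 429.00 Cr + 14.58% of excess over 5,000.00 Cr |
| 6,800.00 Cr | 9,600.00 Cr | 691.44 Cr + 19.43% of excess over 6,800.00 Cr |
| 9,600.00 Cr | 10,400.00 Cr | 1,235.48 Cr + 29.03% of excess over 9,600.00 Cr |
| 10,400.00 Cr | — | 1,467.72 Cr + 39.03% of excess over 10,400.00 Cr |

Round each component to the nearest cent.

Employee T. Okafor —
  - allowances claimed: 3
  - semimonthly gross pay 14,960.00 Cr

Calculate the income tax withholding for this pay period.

2,755.71 Cr

Income Tax: taxable = 14,960.00 Cr − 3×420.00 Cr = 13,700.00 Cr
  1,467.72 Cr + 39.03% × (13,700.00 Cr − 10,400.00 Cr) = 1,467.72 Cr + 39.03% × 3,300.00 Cr = 2,755.71 Cr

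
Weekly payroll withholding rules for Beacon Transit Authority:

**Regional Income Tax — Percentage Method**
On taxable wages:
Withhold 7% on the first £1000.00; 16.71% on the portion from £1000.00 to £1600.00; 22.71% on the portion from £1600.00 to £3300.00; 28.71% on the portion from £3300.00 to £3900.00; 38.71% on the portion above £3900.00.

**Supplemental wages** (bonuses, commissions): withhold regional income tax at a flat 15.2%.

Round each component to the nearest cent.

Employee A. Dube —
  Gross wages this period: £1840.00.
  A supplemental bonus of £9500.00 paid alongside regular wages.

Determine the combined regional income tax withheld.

£1668.76

Regional Income Tax: taxable = £1840.00
  £170.26 + 22.71% × (£1840.00 − £1600.00) = £170.26 + 22.71% × £240.00 = £224.76
Supplemental (15.2% flat on bonus): 15.2% × £9500.00 = £1444.00
Total regional income tax: £224.76 + £1444.00 = £1668.76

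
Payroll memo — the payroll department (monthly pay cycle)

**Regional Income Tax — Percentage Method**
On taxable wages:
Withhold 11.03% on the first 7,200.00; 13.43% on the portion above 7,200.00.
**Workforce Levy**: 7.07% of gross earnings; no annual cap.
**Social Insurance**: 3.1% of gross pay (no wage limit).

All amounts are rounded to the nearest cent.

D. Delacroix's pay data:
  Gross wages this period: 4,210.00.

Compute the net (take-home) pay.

Regional Income Tax: taxable = 4,210.00
  11.03% × 4,210.00 = 464.36
Workforce Levy: 7.07% × 4,210.00 = 297.65
Social Insurance: 3.1% × 4,210.00 = 130.51
Total withheld: 464.36 + 297.65 + 130.51 = 892.52
Net pay: 4,210.00 − 892.52 = 3,317.48

3,317.48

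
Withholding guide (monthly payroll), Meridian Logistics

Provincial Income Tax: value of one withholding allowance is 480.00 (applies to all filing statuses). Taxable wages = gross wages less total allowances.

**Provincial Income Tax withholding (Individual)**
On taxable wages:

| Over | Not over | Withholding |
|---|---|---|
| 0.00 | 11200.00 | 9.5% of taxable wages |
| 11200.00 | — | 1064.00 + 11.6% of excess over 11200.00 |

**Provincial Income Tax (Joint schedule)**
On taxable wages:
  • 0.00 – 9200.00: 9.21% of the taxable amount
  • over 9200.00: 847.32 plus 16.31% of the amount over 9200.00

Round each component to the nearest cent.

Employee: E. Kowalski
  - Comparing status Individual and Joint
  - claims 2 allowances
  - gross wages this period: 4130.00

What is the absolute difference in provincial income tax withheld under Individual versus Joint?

Provincial Income Tax (Individual): taxable = 4130.00 − 2×480.00 = 3170.00
  9.5% × 3170.00 = 301.15
Provincial Income Tax (Joint): taxable = 4130.00 − 2×480.00 = 3170.00
  9.21% × 3170.00 = 291.96
Difference: |301.15 − 291.96| = 9.19 (higher under Individual)

9.19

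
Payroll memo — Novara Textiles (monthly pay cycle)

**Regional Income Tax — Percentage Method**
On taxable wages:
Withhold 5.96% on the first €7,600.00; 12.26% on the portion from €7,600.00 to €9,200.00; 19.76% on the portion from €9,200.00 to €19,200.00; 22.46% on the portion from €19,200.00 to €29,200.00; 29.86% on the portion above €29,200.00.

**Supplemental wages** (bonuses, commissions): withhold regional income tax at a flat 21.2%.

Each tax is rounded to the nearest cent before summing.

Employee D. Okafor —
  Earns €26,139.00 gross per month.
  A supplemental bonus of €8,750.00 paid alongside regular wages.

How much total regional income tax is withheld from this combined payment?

€6,038.62

Regional Income Tax: taxable = €26,139.00
  €2,625.12 + 22.46% × (€26,139.00 − €19,200.00) = €2,625.12 + 22.46% × €6,939.00 = €4,183.62
Supplemental (21.2% flat on bonus): 21.2% × €8,750.00 = €1,855.00
Total regional income tax: €4,183.62 + €1,855.00 = €6,038.62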